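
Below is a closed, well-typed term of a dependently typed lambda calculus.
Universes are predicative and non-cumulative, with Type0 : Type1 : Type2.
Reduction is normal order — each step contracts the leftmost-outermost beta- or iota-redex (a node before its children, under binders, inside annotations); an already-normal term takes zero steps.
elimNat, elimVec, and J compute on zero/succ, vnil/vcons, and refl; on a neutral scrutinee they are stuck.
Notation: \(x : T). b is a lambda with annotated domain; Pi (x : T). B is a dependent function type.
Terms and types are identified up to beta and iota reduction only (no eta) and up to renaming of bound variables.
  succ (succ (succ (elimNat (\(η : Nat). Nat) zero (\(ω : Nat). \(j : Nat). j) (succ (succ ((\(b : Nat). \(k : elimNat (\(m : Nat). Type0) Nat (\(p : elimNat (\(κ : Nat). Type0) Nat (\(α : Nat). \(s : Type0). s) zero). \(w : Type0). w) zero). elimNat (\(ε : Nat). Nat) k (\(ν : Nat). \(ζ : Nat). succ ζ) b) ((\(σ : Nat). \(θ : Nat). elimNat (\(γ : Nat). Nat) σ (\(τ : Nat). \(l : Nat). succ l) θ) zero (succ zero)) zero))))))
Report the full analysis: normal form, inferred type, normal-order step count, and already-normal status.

reduced normal form:
  succ (succ (succ zero))
type:
  Nat
normal-order step count: 22
term was already normal: no
first redex: an elimNat iota-redex


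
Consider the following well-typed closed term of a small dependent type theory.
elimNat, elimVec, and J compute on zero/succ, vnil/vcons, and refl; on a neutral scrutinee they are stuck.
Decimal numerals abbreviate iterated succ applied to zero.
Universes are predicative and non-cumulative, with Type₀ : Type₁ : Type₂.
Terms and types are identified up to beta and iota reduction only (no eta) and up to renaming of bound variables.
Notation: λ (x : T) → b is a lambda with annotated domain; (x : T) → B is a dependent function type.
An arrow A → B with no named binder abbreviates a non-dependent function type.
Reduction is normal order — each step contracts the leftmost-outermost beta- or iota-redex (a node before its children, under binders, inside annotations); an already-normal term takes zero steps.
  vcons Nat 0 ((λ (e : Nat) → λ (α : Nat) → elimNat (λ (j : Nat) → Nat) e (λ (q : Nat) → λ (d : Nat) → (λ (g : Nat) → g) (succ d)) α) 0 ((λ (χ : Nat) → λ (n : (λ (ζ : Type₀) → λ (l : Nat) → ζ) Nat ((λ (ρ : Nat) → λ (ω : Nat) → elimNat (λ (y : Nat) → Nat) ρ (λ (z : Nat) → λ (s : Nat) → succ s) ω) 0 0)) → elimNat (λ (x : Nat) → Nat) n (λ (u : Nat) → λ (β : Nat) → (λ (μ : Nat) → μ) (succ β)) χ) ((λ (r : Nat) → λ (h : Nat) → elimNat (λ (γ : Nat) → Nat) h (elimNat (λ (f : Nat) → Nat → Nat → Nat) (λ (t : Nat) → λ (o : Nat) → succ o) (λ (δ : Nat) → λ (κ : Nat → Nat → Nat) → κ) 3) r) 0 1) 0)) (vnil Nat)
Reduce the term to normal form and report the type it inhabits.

resulting normal form:
  vcons Nat 0 1 (vnil Nat)
type:
  Vec Nat 1
observation: 17 normal-order steps normalize the term, beginning with a beta-redex.


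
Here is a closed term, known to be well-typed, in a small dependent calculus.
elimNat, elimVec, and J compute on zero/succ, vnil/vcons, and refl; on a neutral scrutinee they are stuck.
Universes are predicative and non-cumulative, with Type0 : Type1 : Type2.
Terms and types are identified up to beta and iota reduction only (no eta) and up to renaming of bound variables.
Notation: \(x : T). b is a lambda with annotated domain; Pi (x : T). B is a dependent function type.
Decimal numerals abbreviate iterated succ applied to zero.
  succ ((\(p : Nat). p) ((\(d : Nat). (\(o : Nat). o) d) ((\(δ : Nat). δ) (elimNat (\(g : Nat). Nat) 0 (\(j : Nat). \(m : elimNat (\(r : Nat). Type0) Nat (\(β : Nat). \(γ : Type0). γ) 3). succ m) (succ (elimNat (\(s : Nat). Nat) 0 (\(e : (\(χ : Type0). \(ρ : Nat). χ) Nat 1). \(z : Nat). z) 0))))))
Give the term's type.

the term's type:
  Nat


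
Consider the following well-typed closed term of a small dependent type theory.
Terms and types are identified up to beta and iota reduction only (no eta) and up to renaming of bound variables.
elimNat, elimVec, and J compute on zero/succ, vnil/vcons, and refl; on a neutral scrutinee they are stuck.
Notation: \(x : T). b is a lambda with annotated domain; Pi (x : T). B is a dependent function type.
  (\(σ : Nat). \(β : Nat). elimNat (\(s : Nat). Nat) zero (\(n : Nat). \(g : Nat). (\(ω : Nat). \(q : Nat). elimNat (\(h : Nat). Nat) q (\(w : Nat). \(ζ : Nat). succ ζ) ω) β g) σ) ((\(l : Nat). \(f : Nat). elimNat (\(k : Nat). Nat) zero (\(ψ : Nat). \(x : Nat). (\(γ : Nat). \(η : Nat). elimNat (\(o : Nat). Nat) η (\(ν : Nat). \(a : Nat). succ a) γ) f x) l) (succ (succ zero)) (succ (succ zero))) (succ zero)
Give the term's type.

type:
  Nat


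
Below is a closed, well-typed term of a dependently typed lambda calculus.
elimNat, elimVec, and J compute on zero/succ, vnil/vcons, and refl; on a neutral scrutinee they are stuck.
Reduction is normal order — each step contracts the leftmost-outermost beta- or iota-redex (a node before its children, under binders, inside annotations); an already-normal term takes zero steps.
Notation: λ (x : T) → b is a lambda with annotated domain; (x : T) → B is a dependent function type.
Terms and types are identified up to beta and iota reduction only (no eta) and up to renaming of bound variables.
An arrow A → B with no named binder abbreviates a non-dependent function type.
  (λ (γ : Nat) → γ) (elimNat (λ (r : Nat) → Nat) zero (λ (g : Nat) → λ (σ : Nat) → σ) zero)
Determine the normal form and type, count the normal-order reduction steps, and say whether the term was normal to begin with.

normal form:
  zero
inferred type:
  Nat
reduction steps (normal order): 2
already normal: no
first redex: a beta-redex


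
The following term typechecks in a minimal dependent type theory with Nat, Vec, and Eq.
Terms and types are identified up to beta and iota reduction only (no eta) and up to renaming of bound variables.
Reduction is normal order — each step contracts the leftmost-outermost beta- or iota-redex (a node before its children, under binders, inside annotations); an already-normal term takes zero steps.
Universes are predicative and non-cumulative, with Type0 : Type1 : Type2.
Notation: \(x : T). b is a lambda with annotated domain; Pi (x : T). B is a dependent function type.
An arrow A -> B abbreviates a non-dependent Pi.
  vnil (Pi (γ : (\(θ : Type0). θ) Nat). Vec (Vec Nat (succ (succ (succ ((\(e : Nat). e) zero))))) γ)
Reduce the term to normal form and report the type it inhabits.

normal form:
  vnil (Pi (γ : Nat). Vec (Vec Nat (succ (succ (succ zero)))) γ)
inferred type:
  Vec (Pi (γ : Nat). Vec (Vec Nat (succ (succ (succ zero)))) γ) zero


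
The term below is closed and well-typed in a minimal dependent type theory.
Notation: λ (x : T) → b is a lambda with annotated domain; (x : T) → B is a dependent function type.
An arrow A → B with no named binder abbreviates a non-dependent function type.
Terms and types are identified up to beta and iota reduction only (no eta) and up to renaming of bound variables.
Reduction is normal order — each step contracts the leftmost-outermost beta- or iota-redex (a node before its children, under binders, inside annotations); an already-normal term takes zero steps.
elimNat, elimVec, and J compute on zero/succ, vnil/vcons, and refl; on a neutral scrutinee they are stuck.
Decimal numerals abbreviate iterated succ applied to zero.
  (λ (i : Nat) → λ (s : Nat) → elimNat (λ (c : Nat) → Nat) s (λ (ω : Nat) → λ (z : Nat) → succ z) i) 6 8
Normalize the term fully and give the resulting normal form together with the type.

reduced normal form:
  14
inferred type:
  Nat
observation: normalization takes exactly 21 steps under the normal-order strategy.


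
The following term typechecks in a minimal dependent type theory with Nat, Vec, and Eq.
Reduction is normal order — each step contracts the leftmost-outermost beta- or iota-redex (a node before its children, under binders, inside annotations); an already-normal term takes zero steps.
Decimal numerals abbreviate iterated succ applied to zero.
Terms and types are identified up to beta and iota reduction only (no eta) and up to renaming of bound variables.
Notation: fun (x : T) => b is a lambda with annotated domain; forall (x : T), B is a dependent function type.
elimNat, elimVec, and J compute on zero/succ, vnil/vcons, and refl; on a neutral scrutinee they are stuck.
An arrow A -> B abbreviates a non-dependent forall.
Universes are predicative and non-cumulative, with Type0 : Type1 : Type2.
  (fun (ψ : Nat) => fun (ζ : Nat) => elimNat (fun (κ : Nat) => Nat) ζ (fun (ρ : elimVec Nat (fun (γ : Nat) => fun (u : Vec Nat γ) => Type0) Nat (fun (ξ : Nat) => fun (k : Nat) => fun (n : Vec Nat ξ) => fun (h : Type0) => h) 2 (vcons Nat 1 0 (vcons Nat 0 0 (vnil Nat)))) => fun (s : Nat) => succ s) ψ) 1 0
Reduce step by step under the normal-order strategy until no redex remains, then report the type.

reduction (normal order):
  (fun (ψ : Nat) => fun (ζ : Nat) => elimNat (fun (κ : Nat) => Nat) ζ (fun (ρ : elimVec Nat (fun (γ : Nat) => fun (u : Vec Nat γ) => Type0) Nat (fun (ξ : Nat) => fun (k : Nat) => fun (n : Vec Nat ξ) => fun (h : Type0) => h) 2 (vcons Nat 1 0 (vcons Nat 0 0 (vnil Nat)))) => fun (s : Nat) => succ s) ψ) 1 0
  ~> (fun (ψ : Nat) => elimNat (fun (ζ : Nat) => Nat) ψ (fun (κ : elimVec Nat (fun (ρ : Nat) => fun (γ : Vec Nat ρ) => Type0) Nat (fun (u : Nat) => fun (ξ : Nat) => fun (k : Vec Nat u) => fun (n : Type0) => n) 2 (vcons Nat 1 0 (vcons Nat 0 0 (vnil Nat)))) => fun (h : Nat) => succ h) 1) 0
  ~> elimNat (fun (ψ : Nat) => Nat) 0 (fun (ζ : elimVec Nat (fun (κ : Nat) => fun (ρ : Vec Nat κ) => Type0) Nat (fun (γ : Nat) => fun (u : Nat) => fun (ξ : Vec Nat γ) => fun (k : Type0) => k) 2 (vcons Nat 1 0 (vcons Nat 0 0 (vnil Nat)))) => fun (n : Nat) => succ n) 1
  ~> (fun (ψ : elimVec Nat (fun (ζ : Nat) => fun (κ : Vec Nat ζ) => Type0) Nat (fun (ρ : Nat) => fun (γ : Nat) => fun (u : Vec Nat ρ) => fun (ξ : Type0) => ξ) 2 (vcons Nat 1 0 (vcons Nat 0 0 (vnil Nat)))) => fun (k : Nat) => succ k) 0 (elimNat (fun (n : Nat) => Nat) 0 (fun (h : elimVec Nat (fun (s : Nat) => fun (v : Vec Nat s) => Type0) Nat (fun (a : Nat) => fun (t : Nat) => fun (y : Vec Nat a) => fun (φ : Type0) => φ) 2 (vcons Nat 1 0 (vcons Nat 0 0 (vnil Nat)))) => fun (z : Nat) => succ z) 0)
  ~> (fun (ψ : Nat) => succ ψ) (elimNat (fun (ζ : Nat) => Nat) 0 (fun (κ : elimVec Nat (fun (ρ : Nat) => fun (γ : Vec Nat ρ) => Type0) Nat (fun (u : Nat) => fun (ξ : Nat) => fun (k : Vec Nat u) => fun (n : Type0) => n) 2 (vcons Nat 1 0 (vcons Nat 0 0 (vnil Nat)))) => fun (h : Nat) => succ h) 0)
  ~> succ (elimNat (fun (ψ : Nat) => Nat) 0 (fun (ζ : elimVec Nat (fun (κ : Nat) => fun (ρ : Vec Nat κ) => Type0) Nat (fun (γ : Nat) => fun (u : Nat) => fun (ξ : Vec Nat γ) => fun (k : Type0) => k) 2 (vcons Nat 1 0 (vcons Nat 0 0 (vnil Nat)))) => fun (n : Nat) => succ n) 0)
  ~> 1
type:
  Nat


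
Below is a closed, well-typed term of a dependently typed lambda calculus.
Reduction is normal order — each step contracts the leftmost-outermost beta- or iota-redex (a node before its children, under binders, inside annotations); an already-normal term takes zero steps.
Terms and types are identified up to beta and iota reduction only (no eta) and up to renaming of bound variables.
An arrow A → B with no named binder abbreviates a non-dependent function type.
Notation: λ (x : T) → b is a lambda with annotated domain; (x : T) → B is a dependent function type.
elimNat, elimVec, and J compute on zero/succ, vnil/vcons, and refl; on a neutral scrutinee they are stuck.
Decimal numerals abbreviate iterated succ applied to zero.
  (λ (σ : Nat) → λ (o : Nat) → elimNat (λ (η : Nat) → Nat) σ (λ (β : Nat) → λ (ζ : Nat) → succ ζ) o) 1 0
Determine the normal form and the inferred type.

reduced normal form:
  1
type:
  Nat
observation: 3 normal-order steps separate the term from its normal form.


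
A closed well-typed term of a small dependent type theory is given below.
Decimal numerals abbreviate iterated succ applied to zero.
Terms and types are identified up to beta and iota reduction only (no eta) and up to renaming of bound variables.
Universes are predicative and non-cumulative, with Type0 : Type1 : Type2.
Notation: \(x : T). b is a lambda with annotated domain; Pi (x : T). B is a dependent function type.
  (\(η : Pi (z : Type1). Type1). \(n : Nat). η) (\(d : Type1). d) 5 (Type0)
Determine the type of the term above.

type:
  Type1


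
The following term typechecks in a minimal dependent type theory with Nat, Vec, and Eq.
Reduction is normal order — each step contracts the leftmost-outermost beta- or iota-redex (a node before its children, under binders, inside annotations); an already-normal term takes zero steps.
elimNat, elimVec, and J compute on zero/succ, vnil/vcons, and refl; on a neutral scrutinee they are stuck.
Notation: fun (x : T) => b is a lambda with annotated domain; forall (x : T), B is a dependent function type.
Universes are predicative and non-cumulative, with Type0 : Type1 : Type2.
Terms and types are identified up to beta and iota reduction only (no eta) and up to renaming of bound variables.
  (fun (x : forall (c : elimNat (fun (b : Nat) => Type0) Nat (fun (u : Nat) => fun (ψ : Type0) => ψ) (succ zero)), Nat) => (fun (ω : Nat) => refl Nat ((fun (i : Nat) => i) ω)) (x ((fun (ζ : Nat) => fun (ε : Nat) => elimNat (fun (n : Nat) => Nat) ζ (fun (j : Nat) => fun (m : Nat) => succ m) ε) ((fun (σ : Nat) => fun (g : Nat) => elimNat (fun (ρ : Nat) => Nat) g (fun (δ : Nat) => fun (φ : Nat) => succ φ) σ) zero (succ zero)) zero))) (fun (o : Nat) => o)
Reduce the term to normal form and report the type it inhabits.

reduced normal form:
  refl Nat (succ zero)
inferred type:
  Eq Nat (succ zero) (succ zero)


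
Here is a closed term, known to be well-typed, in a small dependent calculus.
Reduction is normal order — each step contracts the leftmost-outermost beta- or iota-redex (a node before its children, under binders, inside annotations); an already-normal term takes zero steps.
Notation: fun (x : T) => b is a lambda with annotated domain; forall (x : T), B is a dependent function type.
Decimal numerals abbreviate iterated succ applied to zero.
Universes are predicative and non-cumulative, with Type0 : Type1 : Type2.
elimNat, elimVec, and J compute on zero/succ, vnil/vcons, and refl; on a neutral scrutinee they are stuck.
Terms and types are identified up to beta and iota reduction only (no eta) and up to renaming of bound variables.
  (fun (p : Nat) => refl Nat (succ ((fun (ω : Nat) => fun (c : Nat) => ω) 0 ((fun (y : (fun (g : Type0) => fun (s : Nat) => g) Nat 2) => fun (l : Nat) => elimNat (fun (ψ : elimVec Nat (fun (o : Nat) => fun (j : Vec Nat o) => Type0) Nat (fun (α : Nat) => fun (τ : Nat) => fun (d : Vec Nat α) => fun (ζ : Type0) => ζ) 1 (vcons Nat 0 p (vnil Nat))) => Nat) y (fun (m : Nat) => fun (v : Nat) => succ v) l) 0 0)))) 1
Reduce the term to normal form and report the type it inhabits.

normal form:
  refl Nat 1
inferred type:
  Eq Nat 1 1


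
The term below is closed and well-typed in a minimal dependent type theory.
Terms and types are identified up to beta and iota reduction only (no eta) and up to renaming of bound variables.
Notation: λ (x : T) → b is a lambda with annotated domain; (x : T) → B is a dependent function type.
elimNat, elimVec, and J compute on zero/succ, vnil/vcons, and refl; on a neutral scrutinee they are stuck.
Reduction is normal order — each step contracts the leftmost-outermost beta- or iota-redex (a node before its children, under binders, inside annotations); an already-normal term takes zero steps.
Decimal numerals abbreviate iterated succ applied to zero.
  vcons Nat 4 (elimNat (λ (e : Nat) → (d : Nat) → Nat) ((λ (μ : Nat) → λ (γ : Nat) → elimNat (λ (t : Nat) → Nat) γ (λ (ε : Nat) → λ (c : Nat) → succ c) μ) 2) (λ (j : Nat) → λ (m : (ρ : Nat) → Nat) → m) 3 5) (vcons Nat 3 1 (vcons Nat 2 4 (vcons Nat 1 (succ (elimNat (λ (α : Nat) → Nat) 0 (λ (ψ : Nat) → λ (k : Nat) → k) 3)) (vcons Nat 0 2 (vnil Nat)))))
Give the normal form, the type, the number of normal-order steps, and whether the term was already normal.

reduced normal form:
  vcons Nat 4 7 (vcons Nat 3 1 (vcons Nat 2 4 (vcons Nat 1 1 (vcons Nat 0 2 (vnil Nat)))))
the term's type:
  Vec Nat 5
normal-order step count: 29
term was already normal: no
first redex: an elimNat iota-redex


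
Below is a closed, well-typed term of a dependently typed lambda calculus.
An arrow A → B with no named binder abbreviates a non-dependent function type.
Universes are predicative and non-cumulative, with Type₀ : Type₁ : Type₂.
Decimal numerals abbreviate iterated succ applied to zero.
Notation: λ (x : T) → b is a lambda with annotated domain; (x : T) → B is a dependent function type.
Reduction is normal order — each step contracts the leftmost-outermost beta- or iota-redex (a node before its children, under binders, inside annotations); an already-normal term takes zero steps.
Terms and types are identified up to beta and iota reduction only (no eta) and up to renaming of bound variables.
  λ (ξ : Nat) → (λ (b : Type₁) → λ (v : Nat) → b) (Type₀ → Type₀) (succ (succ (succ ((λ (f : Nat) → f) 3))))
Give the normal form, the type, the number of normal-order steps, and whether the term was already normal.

resulting normal form:
  λ (ξ : Nat) → Type₀ → Type₀
type:
  Nat → Type₁
reduction steps (normal order): 2
started in normal form: no
first redex: a beta-redex


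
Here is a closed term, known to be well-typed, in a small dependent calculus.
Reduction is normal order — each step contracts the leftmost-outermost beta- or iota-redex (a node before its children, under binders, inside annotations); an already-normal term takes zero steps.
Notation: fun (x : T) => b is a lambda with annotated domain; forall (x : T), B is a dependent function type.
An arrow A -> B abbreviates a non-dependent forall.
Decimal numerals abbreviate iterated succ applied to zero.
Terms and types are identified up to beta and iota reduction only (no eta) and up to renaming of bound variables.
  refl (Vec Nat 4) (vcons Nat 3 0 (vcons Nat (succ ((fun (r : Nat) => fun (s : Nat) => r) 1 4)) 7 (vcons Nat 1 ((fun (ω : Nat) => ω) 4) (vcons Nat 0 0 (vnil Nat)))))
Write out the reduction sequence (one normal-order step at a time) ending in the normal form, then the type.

reduction (normal order):
  refl (Vec Nat 4) (vcons Nat 3 0 (vcons Nat (succ ((fun (r : Nat) => fun (s : Nat) => r) 1 4)) 7 (vcons Nat 1 ((fun (ω : Nat) => ω) 4) (vcons Nat 0 0 (vnil Nat)))))
  ~> refl (Vec Nat 4) (vcons Nat 3 0 (vcons Nat (succ ((fun (r : Nat) => 1) 4)) 7 (vcons Nat 1 ((fun (s : Nat) => s) 4) (vcons Nat 0 0 (vnil Nat)))))
  ~> refl (Vec Nat 4) (vcons Nat 3 0 (vcons Nat 2 7 (vcons Nat 1 ((fun (r : Nat) => r) 4) (vcons Nat 0 0 (vnil Nat)))))
  ~> refl (Vec Nat 4) (vcons Nat 3 0 (vcons Nat 2 7 (vcons Nat 1 4 (vcons Nat 0 0 (vnil Nat)))))
the term's type:
  Eq (Vec Nat 4) (vcons Nat 3 0 (vcons Nat 2 7 (vcons Nat 1 4 (vcons Nat 0 0 (vnil Nat))))) (vcons Nat 3 0 (vcons Nat 2 7 (vcons Nat 1 4 (vcons Nat 0 0 (vnil Nat)))))


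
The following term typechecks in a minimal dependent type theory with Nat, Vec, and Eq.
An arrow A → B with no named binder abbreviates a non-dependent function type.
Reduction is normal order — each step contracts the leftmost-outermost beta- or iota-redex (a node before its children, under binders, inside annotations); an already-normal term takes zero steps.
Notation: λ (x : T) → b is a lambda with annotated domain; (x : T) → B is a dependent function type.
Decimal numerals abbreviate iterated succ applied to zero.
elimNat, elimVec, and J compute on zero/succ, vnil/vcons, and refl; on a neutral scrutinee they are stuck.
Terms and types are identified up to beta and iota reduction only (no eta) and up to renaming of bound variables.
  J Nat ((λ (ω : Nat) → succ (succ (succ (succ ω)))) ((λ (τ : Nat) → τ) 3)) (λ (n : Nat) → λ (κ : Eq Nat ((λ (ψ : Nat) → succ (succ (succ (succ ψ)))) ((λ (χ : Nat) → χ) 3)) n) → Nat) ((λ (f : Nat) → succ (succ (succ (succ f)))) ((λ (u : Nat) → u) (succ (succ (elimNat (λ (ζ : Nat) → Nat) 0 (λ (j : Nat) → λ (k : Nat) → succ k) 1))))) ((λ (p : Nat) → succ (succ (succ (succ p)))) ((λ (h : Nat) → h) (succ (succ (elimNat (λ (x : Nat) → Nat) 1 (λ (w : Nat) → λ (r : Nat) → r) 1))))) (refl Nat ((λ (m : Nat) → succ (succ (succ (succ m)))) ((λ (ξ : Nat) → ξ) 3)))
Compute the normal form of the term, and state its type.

resulting normal form:
  7
inferred type:
  Nat
observation: contracting a J iota-redex first, the term normalizes in 7 steps.


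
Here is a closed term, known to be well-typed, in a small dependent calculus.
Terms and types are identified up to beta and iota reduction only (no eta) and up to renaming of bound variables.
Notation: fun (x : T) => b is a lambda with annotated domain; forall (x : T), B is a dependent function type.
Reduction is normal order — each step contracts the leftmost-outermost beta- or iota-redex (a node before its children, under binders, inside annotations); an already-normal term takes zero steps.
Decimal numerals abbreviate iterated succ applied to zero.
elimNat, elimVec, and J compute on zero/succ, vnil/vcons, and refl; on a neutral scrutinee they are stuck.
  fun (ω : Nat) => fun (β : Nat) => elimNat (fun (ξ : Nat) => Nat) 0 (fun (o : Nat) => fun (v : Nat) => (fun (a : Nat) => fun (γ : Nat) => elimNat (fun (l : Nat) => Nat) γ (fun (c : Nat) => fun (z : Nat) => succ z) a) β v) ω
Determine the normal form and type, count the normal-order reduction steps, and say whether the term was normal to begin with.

normal form:
  fun (ω : Nat) => fun (β : Nat) => elimNat (fun (ξ : Nat) => Nat) 0 (fun (o : Nat) => fun (v : Nat) => elimNat (fun (a : Nat) => Nat) v (fun (γ : Nat) => fun (l : Nat) => succ l) β) ω
the term's type:
  forall (ω : Nat), forall (β : Nat), Nat
steps to reach normal form (normal order): 2
already normal: no
first redex: a beta-redex


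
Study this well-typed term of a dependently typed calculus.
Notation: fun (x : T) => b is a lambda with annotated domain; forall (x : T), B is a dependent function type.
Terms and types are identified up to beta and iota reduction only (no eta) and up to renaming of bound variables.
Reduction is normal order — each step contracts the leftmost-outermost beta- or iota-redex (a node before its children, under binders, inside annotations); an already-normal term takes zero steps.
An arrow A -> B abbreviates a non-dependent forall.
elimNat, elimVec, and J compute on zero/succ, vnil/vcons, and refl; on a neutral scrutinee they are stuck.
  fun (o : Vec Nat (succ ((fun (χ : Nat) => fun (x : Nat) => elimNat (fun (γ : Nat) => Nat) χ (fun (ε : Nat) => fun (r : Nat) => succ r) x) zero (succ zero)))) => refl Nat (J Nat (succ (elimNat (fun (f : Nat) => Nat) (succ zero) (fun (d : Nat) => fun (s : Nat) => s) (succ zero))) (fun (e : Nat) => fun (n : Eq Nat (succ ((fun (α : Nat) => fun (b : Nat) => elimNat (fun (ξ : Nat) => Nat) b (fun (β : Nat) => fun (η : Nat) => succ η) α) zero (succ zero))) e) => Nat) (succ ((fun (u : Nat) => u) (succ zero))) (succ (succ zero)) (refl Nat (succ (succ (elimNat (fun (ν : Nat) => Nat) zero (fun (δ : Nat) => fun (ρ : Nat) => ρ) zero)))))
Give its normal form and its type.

normal form:
  fun (o : Vec Nat (succ (succ zero))) => refl Nat (succ (succ zero))
type:
  Vec Nat (succ (succ zero)) -> Eq Nat (succ (succ zero)) (succ (succ zero))


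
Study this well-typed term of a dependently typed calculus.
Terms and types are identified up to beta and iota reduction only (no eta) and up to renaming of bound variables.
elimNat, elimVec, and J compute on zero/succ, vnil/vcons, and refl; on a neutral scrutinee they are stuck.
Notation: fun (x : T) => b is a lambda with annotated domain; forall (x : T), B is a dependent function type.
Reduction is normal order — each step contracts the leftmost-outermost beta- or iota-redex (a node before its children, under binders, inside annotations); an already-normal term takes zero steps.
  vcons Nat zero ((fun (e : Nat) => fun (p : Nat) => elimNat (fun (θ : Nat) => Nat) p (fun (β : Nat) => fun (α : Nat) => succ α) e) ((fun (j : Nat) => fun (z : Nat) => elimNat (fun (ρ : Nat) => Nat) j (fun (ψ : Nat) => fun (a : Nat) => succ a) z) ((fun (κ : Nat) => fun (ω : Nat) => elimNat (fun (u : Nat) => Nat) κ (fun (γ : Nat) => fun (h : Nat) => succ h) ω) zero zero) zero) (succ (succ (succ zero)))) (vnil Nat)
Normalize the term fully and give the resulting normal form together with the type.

normal form:
  vcons Nat zero (succ (succ (succ zero))) (vnil Nat)
type:
  Vec Nat (succ zero)
observation: the term reaches its normal form after 9 normal-order steps.


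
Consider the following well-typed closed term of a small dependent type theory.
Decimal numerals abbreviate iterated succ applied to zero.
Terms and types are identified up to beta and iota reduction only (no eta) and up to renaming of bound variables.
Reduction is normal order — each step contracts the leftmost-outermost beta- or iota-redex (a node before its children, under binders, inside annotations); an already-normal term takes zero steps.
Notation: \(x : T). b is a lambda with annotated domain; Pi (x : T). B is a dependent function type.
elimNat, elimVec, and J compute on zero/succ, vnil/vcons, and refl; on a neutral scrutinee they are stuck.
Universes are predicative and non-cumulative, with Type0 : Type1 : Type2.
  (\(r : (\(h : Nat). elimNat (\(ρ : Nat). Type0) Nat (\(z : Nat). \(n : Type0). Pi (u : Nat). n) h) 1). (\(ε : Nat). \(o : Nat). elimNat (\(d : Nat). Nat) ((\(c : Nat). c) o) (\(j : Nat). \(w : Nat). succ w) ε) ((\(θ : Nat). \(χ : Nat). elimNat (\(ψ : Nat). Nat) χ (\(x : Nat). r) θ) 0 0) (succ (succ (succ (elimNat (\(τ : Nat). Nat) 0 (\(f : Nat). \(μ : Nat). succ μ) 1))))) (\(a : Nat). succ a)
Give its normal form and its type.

resulting normal form:
  4
inferred type:
  Nat
observation: 12 normal-order steps separate the term from its normal form.


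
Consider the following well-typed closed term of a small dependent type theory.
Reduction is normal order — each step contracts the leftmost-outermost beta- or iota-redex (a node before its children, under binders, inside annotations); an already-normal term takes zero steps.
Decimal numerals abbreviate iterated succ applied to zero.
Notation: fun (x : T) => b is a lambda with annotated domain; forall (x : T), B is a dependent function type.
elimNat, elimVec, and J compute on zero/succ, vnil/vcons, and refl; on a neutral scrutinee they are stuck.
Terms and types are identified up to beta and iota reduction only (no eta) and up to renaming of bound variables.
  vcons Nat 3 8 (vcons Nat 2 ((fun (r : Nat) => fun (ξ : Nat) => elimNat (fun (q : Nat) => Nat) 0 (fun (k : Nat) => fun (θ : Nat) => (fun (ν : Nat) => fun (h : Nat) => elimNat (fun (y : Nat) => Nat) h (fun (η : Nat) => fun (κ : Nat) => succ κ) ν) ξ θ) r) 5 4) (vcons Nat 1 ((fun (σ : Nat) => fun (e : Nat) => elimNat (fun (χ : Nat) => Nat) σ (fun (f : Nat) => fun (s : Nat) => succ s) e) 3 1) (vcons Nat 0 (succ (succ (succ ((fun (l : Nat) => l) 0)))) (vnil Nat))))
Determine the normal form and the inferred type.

resulting normal form:
  vcons Nat 3 8 (vcons Nat 2 20 (vcons Nat 1 4 (vcons Nat 0 3 (vnil Nat))))
inferred type:
  Vec Nat 4
observation: the first redex contracted is a beta-redex; the normal form is reached in 100 normal-order steps.


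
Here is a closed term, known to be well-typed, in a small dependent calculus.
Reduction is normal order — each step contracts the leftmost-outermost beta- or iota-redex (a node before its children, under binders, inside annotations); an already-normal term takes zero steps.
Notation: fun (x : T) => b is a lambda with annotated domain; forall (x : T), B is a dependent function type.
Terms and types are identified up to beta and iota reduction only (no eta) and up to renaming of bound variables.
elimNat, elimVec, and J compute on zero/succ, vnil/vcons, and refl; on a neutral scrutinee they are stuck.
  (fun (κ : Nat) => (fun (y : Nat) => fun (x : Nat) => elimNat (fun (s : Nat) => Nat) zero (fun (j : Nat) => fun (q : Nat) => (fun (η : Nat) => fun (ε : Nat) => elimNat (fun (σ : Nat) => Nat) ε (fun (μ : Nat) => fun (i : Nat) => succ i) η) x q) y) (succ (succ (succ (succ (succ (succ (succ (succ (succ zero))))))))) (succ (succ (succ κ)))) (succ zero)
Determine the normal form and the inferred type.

reduced normal form:
  succ (succ (succ (succ (succ (succ (succ (succ (succ (succ (succ (succ (succ (succ (succ (succ (succ (succ (succ (succ (succ (succ (succ (succ (succ (succ (succ (succ (succ (succ (succ (succ (succ (succ (succ (succ zero)))))))))))))))))))))))))))))))))))
type:
  Nat


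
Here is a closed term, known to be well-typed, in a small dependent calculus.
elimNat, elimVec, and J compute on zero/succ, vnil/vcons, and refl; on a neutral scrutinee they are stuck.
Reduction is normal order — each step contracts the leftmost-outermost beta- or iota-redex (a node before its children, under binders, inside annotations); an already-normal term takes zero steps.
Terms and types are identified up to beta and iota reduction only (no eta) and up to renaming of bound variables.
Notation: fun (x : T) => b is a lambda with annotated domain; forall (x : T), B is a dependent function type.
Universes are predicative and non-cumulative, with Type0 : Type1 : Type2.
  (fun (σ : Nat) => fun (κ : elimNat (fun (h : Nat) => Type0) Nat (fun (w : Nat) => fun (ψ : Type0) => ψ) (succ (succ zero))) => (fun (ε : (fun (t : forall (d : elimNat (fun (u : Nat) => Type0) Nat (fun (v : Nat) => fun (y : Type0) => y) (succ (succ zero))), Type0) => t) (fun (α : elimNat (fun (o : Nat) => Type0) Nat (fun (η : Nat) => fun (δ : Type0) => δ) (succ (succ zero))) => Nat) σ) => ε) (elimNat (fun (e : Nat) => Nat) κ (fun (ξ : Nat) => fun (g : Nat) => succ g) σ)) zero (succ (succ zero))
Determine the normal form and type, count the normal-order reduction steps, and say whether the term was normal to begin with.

normal form:
  succ (succ zero)
type:
  Nat
reduction steps (normal order): 4
already normal: no
first redex: a beta-redex


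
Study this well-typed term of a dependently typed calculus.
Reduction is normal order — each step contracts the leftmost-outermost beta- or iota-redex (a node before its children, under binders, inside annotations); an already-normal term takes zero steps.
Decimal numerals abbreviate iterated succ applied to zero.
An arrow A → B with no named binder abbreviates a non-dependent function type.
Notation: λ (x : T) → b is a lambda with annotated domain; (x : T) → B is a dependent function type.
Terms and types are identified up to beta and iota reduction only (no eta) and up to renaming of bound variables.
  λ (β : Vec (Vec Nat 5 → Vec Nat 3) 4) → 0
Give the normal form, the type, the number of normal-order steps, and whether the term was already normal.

resulting normal form:
  λ (β : Vec (Vec Nat 5 → Vec Nat 3) 4) → 0
the term's type:
  Vec (Vec Nat 5 → Vec Nat 3) 4 → Nat
reduction steps (normal order): 0
already normal: yes


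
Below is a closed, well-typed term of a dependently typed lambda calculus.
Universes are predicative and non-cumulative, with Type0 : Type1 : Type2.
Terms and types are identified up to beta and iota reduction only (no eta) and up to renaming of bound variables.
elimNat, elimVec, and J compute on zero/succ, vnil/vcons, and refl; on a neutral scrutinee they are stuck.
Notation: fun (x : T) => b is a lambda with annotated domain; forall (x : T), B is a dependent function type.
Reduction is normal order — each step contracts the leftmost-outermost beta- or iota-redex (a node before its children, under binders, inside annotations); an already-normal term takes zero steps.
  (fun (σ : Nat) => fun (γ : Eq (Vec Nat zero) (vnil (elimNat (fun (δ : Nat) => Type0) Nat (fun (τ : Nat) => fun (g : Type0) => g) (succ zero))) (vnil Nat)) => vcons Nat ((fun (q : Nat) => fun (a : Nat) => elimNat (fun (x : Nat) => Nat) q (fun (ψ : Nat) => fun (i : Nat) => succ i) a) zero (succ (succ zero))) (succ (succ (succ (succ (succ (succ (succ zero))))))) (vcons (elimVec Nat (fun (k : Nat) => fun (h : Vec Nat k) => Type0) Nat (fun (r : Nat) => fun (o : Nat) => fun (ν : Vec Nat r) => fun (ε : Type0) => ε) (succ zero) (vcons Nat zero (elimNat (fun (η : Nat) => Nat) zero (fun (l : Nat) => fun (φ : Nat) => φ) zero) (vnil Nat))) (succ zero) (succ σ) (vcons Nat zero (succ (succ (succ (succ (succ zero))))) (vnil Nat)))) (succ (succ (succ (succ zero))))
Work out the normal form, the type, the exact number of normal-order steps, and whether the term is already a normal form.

normal form:
  fun (σ : Eq (Vec Nat zero) (vnil Nat) (vnil Nat)) => vcons Nat (succ (succ zero)) (succ (succ (succ (succ (succ (succ (succ zero))))))) (vcons Nat (succ zero) (succ (succ (succ (succ (succ zero))))) (vcons Nat zero (succ (succ (succ (succ (succ zero))))) (vnil Nat)))
inferred type:
  forall (σ : Eq (Vec Nat zero) (vnil Nat) (vnil Nat)), Vec Nat (succ (succ (succ zero)))
reduction steps (normal order): 20
already normal: no
first contracted redex: a beta-redex


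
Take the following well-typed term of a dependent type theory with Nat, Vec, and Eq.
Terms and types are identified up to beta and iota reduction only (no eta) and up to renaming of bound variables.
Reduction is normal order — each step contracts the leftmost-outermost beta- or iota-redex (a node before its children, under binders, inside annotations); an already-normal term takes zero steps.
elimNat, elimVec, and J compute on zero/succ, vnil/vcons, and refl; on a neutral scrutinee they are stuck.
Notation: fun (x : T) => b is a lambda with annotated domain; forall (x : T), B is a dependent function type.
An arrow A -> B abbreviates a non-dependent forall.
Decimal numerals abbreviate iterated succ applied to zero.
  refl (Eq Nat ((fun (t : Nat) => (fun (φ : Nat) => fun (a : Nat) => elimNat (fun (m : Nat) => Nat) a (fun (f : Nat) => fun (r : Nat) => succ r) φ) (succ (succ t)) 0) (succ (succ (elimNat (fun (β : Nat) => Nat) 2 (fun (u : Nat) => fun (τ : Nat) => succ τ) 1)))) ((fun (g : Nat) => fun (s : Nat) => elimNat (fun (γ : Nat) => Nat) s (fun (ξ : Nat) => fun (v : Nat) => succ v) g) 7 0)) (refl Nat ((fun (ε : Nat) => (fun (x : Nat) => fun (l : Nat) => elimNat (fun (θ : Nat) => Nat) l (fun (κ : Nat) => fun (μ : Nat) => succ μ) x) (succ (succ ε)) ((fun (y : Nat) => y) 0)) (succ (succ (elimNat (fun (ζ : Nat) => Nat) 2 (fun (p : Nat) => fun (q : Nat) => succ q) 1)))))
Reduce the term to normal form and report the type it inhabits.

normal form:
  refl (Eq Nat 7 7) (refl Nat 7)
type:
  Eq (Eq Nat 7 7) (refl Nat 7) (refl Nat 7)
observation: 83 normal-order steps separate the term from its normal form.


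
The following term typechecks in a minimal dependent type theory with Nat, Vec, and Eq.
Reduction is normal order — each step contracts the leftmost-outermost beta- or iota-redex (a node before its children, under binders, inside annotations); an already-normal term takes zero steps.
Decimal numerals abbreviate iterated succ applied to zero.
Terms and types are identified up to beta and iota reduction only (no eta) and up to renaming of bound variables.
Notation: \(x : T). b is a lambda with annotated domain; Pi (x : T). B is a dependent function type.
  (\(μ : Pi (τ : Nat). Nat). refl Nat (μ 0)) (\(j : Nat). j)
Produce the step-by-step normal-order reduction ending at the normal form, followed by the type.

normal-order reduction:
  (\(μ : Pi (τ : Nat). Nat). refl Nat (μ 0)) (\(j : Nat). j)
  ~> refl Nat ((\(μ : Nat). μ) 0)
  ~> refl Nat 0
the term's type:
  Eq Nat 0 0


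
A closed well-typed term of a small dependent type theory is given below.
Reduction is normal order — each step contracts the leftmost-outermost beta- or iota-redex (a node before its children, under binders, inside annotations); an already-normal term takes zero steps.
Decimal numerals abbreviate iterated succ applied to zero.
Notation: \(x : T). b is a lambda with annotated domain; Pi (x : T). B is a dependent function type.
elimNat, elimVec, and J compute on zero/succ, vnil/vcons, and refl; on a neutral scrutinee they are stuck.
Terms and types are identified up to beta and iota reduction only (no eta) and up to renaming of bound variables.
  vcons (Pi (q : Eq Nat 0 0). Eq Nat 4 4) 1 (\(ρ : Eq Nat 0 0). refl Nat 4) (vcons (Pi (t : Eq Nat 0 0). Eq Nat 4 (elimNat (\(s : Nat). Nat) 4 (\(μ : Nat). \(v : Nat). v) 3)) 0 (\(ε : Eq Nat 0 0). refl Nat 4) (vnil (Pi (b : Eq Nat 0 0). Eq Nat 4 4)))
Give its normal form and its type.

normal form:
  vcons (Pi (q : Eq Nat 0 0). Eq Nat 4 4) 1 (\(ρ : Eq Nat 0 0). refl Nat 4) (vcons (Pi (t : Eq Nat 0 0). Eq Nat 4 4) 0 (\(s : Eq Nat 0 0). refl Nat 4) (vnil (Pi (μ : Eq Nat 0 0). Eq Nat 4 4)))
the term's type:
  Vec (Pi (q : Eq Nat 0 0). Eq Nat 4 4) 2


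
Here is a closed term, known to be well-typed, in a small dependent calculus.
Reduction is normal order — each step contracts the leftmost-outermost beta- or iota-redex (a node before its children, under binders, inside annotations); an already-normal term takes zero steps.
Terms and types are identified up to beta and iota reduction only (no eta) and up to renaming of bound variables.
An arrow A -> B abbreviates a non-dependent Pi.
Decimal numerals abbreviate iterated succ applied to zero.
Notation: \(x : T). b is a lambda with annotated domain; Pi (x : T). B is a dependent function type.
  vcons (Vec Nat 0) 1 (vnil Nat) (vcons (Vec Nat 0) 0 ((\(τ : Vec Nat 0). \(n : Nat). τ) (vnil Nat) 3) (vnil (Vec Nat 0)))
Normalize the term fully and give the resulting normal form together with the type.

normal form:
  vcons (Vec Nat 0) 1 (vnil Nat) (vcons (Vec Nat 0) 0 (vnil Nat) (vnil (Vec Nat 0)))
type:
  Vec (Vec Nat 0) 2


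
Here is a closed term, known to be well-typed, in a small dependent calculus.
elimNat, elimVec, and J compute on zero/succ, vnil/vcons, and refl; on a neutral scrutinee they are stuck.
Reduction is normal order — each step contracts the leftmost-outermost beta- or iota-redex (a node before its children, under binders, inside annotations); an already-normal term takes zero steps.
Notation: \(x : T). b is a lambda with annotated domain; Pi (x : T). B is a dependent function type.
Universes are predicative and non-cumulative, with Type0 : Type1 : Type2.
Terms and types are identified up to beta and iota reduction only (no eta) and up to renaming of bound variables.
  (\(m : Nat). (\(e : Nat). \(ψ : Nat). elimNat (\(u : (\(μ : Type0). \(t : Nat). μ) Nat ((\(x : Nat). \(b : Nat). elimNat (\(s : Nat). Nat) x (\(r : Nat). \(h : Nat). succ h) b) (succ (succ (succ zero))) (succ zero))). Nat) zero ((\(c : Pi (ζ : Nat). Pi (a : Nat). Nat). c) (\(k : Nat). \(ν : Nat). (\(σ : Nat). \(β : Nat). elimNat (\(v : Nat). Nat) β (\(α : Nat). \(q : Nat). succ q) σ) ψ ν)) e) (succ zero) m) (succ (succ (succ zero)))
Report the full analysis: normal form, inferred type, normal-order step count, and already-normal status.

resulting normal form:
  succ (succ (succ zero))
type:
  Nat
reduction steps (normal order): 20
term was already normal: no
first redex: a beta-redex


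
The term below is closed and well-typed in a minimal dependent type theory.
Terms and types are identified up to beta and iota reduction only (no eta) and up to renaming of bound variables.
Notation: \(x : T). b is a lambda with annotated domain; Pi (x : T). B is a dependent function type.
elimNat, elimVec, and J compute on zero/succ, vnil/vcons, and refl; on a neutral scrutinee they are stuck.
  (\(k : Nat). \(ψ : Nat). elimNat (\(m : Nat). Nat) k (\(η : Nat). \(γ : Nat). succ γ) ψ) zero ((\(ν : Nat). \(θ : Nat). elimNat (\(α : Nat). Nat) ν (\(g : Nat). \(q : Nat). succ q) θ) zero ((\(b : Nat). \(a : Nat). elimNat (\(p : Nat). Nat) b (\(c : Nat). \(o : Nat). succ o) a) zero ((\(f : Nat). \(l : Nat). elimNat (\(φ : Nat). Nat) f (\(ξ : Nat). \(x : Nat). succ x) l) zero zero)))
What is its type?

the term's type:
  Nat
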